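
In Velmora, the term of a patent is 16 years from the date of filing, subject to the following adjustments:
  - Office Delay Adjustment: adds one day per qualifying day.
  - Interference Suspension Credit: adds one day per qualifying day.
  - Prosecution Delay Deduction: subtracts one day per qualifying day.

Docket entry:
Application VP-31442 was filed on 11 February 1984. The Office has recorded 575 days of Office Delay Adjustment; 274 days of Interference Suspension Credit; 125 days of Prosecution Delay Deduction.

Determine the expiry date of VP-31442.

Base term: filing date + 16 years → 11 February 2000.
Office Delay Adjustment: +575 days → 8 September 2001.
Interference Suspension Credit: +274 days → 9 June 2002.
Prosecution Delay Deduction: −125 days → 4 February 2002.

February 4, 2002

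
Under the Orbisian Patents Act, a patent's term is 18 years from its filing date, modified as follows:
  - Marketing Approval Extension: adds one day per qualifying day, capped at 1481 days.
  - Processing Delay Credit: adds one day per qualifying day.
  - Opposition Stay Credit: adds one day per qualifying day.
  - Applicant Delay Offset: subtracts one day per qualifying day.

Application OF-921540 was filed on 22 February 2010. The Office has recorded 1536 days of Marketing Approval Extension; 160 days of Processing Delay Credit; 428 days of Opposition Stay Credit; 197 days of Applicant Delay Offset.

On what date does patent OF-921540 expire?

April 8, 2033

Base term: filing date + 18 years → 22 February 2028.
Marketing Approval Extension: 1536 days claimed exceeds the 1481-day cap, so +1481 days → 13 March 2032.
Processing Delay Credit: +160 days → 20 August 2032.
Opposition Stay Credit: +428 days → 22 October 2033.
Applicant Delay Offset: −197 days → 8 April 2033.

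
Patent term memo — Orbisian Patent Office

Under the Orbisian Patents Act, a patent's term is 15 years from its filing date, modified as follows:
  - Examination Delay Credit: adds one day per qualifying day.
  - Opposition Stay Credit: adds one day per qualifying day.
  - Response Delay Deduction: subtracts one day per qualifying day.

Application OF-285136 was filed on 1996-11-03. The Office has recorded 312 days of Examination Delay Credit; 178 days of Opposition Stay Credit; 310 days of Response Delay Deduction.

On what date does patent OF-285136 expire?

Base term: filing date + 15 years → 3 November 2011.
Examination Delay Credit: +312 days → 10 September 2012.
Opposition Stay Credit: +178 days → 7 March 2013.
Response Delay Deduction: −310 days → 1 May 2012.

May 1, 2012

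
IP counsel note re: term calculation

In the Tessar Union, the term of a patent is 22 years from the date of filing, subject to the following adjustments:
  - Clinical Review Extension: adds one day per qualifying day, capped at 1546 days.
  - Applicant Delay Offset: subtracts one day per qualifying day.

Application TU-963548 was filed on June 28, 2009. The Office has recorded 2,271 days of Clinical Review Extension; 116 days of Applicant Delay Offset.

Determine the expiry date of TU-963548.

May 28, 2035

Base term: filing date + 22 years → 28 June 2031.
Clinical Review Extension: 2271 days claimed exceeds the 1546-day cap, so +1546 days → 21 September 2035.
Applicant Delay Offset: −116 days → 28 May 2035.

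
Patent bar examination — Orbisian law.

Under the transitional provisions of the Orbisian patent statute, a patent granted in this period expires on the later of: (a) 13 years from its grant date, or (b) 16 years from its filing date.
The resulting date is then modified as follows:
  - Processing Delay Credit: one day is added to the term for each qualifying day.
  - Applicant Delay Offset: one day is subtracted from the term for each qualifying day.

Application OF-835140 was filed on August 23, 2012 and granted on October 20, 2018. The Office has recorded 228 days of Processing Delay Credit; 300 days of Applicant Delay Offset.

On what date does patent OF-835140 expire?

August 9, 2031

(a) grant + 13 years → 20 October 2031.
(b) filing + 16 years → 23 August 2028.
Later of the two: 20 October 2031.
Processing Delay Credit: +228 days → 4 June 2032.
Applicant Delay Offset: −300 days → 9 August 2031.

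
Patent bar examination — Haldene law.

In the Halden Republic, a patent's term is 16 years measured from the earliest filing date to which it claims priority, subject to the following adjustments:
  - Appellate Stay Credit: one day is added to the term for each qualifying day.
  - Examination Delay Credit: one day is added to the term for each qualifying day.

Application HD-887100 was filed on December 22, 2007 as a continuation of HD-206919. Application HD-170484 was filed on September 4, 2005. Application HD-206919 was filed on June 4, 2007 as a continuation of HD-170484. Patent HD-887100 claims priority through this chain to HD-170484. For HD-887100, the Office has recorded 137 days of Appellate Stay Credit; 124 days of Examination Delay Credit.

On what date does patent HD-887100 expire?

2022-05-23

Earliest priority filing: 4 September 2005.
Base term: 4 September 2005 + 16 years → 4 September 2021.
Appellate Stay Credit: +137 days → 19 January 2022.
Examination Delay Credit: +124 days → 23 May 2022.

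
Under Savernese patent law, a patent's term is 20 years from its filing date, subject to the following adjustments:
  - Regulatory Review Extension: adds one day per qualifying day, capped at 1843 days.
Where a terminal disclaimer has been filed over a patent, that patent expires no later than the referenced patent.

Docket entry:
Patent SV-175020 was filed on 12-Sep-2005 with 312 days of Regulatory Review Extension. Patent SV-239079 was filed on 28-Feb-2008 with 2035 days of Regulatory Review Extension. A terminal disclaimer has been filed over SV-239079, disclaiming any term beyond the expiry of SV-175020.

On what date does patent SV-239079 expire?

Natural term of SV-239079:
  Base: filing + 20 years → 28 February 2028.
  Regulatory Review Extension: 2035 days claimed exceeds the 1843-day cap, so +1843 days → 16 March 2033.
Expiry of referenced patent SV-175020:
  Base: filing + 20 years → 12 September 2025.
  Regulatory Review Extension: 312 days (within the 1843-day cap) → +312 days → 21 July 2026.
Terminal disclaimer: SV-239079 expires on the earlier of 16 March 2033 and 21 July 2026.

2026-07-21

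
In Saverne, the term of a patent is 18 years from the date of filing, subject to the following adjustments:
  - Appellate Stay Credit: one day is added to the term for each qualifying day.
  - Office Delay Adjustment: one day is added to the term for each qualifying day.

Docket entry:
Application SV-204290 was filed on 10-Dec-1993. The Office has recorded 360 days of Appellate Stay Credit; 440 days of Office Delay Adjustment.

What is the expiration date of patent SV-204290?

Base term: filing date + 18 years → 10 December 2011.
Appellate Stay Credit: +360 days → 4 December 2012.
Office Delay Adjustment: +440 days → 17 February 2014.

February 17, 2014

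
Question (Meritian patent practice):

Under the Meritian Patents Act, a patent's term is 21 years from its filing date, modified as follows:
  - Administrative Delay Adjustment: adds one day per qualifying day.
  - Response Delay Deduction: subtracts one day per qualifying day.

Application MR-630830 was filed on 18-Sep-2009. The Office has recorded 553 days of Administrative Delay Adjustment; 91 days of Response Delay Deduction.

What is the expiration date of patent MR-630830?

Base term: filing date + 21 years → 18 September 2030.
Administrative Delay Adjustment: +553 days → 24 March 2032.
Response Delay Deduction: −91 days → 24 December 2031.

2031-12-24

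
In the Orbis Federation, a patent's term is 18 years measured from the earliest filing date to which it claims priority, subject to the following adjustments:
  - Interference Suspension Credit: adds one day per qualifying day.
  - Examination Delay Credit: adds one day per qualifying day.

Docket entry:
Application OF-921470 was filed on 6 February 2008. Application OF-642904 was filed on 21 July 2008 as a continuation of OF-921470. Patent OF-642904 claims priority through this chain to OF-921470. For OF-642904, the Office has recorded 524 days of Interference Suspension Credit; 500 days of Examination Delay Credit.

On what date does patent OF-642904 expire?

Earliest priority filing: 6 February 2008.
Base term: 6 February 2008 + 18 years → 6 February 2026.
Interference Suspension Credit: +524 days → 15 July 2027.
Examination Delay Credit: +500 days → 26 November 2028.

2028-11-26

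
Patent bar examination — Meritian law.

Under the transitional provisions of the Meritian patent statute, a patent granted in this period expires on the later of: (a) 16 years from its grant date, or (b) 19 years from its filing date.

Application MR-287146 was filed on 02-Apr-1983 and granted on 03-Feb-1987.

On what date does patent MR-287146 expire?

(a) grant + 16 years → 3 February 2003.
(b) filing + 19 years → 2 April 2002.
Later of the two: 3 February 2003.

2003-02-03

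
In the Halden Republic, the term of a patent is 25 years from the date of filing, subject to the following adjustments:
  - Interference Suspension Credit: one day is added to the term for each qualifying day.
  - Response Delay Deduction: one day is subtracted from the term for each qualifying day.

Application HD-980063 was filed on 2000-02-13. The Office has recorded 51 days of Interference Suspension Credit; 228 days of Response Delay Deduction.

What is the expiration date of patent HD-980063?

Base term: filing date + 25 years → 13 February 2025.
Interference Suspension Credit: +51 days → 5 April 2025.
Response Delay Deduction: −228 days → 20 August 2024.

August 20, 2024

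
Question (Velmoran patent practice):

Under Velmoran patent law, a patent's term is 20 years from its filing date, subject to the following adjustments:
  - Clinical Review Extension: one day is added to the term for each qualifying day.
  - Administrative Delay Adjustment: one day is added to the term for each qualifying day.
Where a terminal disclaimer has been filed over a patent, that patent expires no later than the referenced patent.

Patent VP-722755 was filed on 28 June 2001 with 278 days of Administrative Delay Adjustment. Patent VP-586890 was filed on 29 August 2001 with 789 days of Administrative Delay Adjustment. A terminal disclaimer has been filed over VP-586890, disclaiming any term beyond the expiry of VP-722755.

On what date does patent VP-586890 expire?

April 2, 2022

Natural term of VP-586890:
  Base: filing + 20 years → 29 August 2021.
  Administrative Delay Adjustment: +789 days → 27 October 2023.
Expiry of referenced patent VP-722755:
  Base: filing + 20 years → 28 June 2021.
  Administrative Delay Adjustment: +278 days → 2 April 2022.
Terminal disclaimer: VP-586890 expires on the earlier of 27 October 2023 and 2 April 2022.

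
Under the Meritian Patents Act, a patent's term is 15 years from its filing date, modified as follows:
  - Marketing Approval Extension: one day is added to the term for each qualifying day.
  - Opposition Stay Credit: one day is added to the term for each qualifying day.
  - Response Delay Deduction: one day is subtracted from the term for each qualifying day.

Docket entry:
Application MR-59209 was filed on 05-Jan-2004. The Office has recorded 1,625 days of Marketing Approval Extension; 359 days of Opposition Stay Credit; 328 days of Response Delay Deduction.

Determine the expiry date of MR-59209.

Base term: filing date + 15 years → 5 January 2019.
Marketing Approval Extension: +1625 days → 18 June 2023.
Opposition Stay Credit: +359 days → 11 June 2024.
Response Delay Deduction: −328 days → 19 July 2023.

July 19, 2023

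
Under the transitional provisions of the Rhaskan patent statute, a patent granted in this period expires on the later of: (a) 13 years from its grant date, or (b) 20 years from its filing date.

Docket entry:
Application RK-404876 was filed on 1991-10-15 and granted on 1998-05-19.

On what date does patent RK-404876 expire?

(a) grant + 13 years → 19 May 2011.
(b) filing + 20 years → 15 October 2011.
Later of the two: 15 October 2011.

2011-10-15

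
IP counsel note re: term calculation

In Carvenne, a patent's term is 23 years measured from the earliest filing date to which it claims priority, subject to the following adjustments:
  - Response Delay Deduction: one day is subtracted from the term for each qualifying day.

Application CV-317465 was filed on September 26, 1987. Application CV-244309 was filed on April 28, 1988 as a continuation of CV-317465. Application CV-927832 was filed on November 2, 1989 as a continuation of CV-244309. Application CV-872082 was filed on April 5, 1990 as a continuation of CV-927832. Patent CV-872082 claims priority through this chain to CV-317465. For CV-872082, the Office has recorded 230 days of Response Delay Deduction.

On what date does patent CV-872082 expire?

2010-02-08

Earliest priority filing: 26 September 1987.
Base term: 26 September 1987 + 23 years → 26 September 2010.
Response Delay Deduction: −230 days → 8 February 2010.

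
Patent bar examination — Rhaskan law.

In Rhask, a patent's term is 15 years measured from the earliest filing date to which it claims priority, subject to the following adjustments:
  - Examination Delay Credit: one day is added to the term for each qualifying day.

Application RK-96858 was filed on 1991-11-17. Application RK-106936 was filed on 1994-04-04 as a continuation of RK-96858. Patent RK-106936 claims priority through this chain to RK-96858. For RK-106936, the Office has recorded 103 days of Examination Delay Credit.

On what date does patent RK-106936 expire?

Earliest priority filing: 17 November 1991.
Base term: 17 November 1991 + 15 years → 17 November 2006.
Examination Delay Credit: +103 days → 28 February 2007.

2007-02-28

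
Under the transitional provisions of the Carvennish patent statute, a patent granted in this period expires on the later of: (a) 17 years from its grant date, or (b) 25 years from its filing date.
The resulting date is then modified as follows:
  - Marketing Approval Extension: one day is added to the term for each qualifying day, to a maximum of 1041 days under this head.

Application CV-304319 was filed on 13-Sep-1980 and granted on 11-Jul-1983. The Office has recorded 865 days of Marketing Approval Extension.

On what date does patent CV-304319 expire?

January 26, 2008

(a) grant + 17 years → 11 July 2000.
(b) filing + 25 years → 13 September 2005.
Later of the two: 13 September 2005.
Marketing Approval Extension: 865 days (within the 1041-day cap) → +865 days → 26 January 2008.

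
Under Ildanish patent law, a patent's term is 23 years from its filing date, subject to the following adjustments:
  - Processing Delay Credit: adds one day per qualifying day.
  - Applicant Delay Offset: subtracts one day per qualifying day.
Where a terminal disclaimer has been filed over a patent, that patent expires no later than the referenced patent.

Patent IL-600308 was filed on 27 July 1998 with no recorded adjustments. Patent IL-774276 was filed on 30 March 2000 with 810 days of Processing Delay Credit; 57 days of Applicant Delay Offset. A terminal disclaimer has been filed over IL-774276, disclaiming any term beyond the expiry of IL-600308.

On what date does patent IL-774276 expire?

Natural term of IL-774276:
  Base: filing + 23 years → 30 March 2023.
  Processing Delay Credit: +810 days → 17 June 2025.
  Applicant Delay Offset: −57 days → 21 April 2025.
Expiry of referenced patent IL-600308:
  Base: filing + 23 years → 27 July 2021.
Terminal disclaimer: IL-774276 expires on the earlier of 21 April 2025 and 27 July 2021.

July 27, 2021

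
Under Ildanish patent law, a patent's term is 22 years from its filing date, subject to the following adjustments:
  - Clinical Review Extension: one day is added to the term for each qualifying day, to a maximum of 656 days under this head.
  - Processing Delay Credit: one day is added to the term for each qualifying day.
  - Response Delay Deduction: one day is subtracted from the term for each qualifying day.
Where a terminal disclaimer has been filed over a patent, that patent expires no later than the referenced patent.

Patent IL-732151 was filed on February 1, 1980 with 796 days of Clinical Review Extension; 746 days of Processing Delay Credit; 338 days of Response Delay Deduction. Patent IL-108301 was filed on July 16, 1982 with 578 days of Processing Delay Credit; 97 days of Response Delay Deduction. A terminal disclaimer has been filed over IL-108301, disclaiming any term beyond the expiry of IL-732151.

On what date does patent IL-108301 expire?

December 31, 2004

Natural term of IL-108301:
  Base: filing + 22 years → 16 July 2004.
  Processing Delay Credit: +578 days → 14 February 2006.
  Response Delay Deduction: −97 days → 9 November 2005.
Expiry of referenced patent IL-732151:
  Base: filing + 22 years → 1 February 2002.
  Clinical Review Extension: 796 days claimed exceeds the 656-day cap, so +656 days → 19 November 2003.
  Processing Delay Credit: +746 days → 4 December 2005.
  Response Delay Deduction: −338 days → 31 December 2004.
Terminal disclaimer: IL-108301 expires on the earlier of 9 November 2005 and 31 December 2004.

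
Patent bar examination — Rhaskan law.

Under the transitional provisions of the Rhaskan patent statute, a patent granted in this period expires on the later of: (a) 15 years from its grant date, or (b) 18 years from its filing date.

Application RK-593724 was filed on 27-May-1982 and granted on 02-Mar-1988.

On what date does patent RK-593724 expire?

(a) grant + 15 years → 2 March 2003.
(b) filing + 18 years → 27 May 2000.
Later of the two: 2 March 2003.

2003-03-02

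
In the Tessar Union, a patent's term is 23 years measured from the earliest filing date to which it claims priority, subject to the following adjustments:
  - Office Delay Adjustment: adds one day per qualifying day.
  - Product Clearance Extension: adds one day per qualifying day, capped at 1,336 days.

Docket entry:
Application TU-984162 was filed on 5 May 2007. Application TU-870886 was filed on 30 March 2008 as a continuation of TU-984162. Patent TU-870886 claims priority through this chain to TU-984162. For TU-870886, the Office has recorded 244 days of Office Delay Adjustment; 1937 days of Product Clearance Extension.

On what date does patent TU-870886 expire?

Earliest priority filing: 5 May 2007.
Base term: 5 May 2007 + 23 years → 5 May 2030.
Office Delay Adjustment: +244 days → 4 January 2031.
Product Clearance Extension: 1937 days claimed exceeds the 1336-day cap, so +1336 days → 1 September 2034.

September 1, 2034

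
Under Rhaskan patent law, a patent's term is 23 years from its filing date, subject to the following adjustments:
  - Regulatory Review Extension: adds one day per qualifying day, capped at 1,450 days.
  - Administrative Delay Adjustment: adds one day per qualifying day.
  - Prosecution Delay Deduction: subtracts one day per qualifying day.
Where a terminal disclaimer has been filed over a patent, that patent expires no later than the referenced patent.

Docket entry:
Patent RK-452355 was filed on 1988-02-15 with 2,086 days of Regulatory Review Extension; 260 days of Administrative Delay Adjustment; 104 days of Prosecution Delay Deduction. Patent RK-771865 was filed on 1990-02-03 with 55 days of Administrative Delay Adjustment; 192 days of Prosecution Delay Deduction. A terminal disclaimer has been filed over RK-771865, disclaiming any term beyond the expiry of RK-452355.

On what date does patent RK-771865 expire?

2012-09-19

Natural term of RK-771865:
  Base: filing + 23 years → 3 February 2013.
  Administrative Delay Adjustment: +55 days → 30 March 2013.
  Prosecution Delay Deduction: −192 days → 19 September 2012.
Expiry of referenced patent RK-452355:
  Base: filing + 23 years → 15 February 2011.
  Regulatory Review Extension: 2086 days claimed exceeds the 1450-day cap, so +1450 days → 4 February 2015.
  Administrative Delay Adjustment: +260 days → 22 October 2015.
  Prosecution Delay Deduction: −104 days → 10 July 2015.
Terminal disclaimer: RK-771865 expires on the earlier of 19 September 2012 and 10 July 2015.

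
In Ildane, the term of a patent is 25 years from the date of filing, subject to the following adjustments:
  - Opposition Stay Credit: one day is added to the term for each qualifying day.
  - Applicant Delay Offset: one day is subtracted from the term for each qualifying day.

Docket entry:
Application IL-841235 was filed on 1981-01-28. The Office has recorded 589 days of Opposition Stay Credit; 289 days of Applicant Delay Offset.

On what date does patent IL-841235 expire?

2006-11-24

Base term: filing date + 25 years → 28 January 2006.
Opposition Stay Credit: +589 days → 9 September 2007.
Applicant Delay Offset: −289 days → 24 November 2006.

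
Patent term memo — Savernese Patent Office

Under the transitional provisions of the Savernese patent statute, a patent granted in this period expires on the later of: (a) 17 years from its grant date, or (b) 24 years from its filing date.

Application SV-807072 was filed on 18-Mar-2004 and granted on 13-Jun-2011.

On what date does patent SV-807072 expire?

(a) grant + 17 years → 13 June 2028.
(b) filing + 24 years → 18 March 2028.
Later of the two: 13 June 2028.

2028-06-13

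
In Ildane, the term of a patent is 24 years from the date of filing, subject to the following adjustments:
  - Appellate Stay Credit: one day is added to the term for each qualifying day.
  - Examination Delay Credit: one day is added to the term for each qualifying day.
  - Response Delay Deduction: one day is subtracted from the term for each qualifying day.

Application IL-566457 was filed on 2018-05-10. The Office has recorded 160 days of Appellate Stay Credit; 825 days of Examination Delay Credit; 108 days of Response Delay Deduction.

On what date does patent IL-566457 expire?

October 3, 2044

Base term: filing date + 24 years → 10 May 2042.
Appellate Stay Credit: +160 days → 17 October 2042.
Examination Delay Credit: +825 days → 19 January 2045.
Response Delay Deduction: −108 days → 3 October 2044.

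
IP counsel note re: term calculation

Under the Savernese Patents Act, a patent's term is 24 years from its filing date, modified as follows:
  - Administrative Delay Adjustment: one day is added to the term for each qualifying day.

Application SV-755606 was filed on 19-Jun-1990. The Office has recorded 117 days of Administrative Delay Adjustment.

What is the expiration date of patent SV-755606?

Base term: filing date + 24 years → 19 June 2014.
Administrative Delay Adjustment: +117 days → 14 October 2014.

October 14, 2014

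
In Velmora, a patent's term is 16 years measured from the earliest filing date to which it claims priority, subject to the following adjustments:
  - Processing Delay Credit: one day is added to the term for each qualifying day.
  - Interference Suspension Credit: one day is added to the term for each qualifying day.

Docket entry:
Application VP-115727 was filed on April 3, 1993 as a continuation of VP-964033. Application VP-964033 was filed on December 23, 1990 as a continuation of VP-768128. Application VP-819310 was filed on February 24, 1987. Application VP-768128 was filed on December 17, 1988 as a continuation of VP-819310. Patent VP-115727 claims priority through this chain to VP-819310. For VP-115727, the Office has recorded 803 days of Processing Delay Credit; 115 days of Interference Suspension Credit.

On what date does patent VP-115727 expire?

Earliest priority filing: 24 February 1987.
Base term: 24 February 1987 + 16 years → 24 February 2003.
Processing Delay Credit: +803 days → 7 May 2005.
Interference Suspension Credit: +115 days → 30 August 2005.

2005-08-30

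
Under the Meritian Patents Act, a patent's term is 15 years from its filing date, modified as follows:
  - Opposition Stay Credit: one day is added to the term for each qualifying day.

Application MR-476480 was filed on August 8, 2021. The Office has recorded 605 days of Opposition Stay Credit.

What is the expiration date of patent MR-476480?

2038-04-05

Base term: filing date + 15 years → 8 August 2036.
Opposition Stay Credit: +605 days → 5 April 2038.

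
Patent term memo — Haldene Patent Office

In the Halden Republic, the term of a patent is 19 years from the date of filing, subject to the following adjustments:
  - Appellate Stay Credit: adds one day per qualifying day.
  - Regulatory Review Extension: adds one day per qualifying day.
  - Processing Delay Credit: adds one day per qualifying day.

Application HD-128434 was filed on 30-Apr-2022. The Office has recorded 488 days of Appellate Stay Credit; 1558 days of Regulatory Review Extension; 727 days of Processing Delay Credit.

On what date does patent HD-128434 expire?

Base term: filing date + 19 years → 30 April 2041.
Appellate Stay Credit: +488 days → 31 August 2042.
Regulatory Review Extension: +1558 days → 6 December 2046.
Processing Delay Credit: +727 days → 2 December 2048.

2048-12-02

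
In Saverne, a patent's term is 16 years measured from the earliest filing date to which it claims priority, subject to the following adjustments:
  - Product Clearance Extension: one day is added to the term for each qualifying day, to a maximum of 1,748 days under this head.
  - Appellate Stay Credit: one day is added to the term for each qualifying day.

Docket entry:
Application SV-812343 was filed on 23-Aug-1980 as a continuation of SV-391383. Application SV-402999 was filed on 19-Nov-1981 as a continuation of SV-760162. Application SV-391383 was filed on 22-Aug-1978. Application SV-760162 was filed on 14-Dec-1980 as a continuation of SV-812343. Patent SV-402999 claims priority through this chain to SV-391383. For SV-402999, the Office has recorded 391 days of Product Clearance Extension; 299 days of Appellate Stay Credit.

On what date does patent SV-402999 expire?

July 12, 1996

Earliest priority filing: 22 August 1978.
Base term: 22 August 1978 + 16 years → 22 August 1994.
Product Clearance Extension: 391 days (within the 1748-day cap) → +391 days → 17 September 1995.
Appellate Stay Credit: +299 days → 12 July 1996.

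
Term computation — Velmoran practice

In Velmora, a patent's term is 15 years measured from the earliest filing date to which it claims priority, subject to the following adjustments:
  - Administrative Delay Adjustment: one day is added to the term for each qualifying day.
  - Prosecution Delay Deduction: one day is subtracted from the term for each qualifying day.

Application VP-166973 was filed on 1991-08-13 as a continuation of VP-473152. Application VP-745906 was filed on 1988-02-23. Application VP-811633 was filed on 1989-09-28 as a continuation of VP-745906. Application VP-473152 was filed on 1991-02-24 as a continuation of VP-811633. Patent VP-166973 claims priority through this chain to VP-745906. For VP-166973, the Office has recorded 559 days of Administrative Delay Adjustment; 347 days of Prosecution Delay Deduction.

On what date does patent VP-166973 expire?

Earliest priority filing: 23 February 1988.
Base term: 23 February 1988 + 15 years → 23 February 2003.
Administrative Delay Adjustment: +559 days → 4 September 2004.
Prosecution Delay Deduction: −347 days → 23 September 2003.

September 23, 2003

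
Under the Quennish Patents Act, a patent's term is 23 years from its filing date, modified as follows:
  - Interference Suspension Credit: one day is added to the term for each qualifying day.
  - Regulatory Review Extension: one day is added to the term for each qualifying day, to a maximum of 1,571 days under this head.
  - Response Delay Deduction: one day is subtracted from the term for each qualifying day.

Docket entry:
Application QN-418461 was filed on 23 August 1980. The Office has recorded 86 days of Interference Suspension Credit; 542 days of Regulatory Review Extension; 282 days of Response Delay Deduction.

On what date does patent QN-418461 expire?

Base term: filing date + 23 years → 23 August 2003.
Interference Suspension Credit: +86 days → 17 November 2003.
Regulatory Review Extension: 542 days (within the 1571-day cap) → +542 days → 12 May 2005.
Response Delay Deduction: −282 days → 3 August 2004.

August 3, 2004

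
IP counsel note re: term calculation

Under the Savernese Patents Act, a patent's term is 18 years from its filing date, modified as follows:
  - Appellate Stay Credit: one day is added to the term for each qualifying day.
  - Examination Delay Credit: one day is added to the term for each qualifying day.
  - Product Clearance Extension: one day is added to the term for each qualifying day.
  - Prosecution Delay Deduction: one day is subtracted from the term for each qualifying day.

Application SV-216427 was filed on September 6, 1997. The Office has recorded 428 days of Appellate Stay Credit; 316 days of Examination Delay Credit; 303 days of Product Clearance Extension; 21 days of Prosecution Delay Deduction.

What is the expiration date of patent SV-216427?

Base term: filing date + 18 years → 6 September 2015.
Appellate Stay Credit: +428 days → 7 November 2016.
Examination Delay Credit: +316 days → 19 September 2017.
Product Clearance Extension: +303 days → 19 July 2018.
Prosecution Delay Deduction: −21 days → 28 June 2018.

2018-06-28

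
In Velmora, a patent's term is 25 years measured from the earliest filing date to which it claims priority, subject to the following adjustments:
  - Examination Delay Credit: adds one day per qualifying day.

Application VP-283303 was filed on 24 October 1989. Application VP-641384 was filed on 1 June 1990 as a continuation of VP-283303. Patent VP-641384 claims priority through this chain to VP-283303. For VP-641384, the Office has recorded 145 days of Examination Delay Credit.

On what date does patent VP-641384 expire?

March 18, 2015

Earliest priority filing: 24 October 1989.
Base term: 24 October 1989 + 25 years → 24 October 2014.
Examination Delay Credit: +145 days → 18 March 2015.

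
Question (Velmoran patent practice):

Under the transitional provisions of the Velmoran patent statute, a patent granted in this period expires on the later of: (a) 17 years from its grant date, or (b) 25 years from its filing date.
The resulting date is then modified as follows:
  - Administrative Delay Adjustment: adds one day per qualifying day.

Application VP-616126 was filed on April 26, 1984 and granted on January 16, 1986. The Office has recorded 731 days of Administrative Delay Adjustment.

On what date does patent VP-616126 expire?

2011-04-27

(a) grant + 17 years → 16 January 2003.
(b) filing + 25 years → 26 April 2009.
Later of the two: 26 April 2009.
Administrative Delay Adjustment: +731 days → 27 April 2011.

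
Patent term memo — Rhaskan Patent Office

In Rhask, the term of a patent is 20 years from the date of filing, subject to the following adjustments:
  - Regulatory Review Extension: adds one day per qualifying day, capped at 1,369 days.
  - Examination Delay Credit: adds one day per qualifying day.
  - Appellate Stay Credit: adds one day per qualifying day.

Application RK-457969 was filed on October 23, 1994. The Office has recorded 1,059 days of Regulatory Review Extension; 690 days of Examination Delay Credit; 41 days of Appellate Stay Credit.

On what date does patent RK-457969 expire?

Base term: filing date + 20 years → 23 October 2014.
Regulatory Review Extension: 1059 days (within the 1369-day cap) → +1059 days → 16 September 2017.
Examination Delay Credit: +690 days → 7 August 2019.
Appellate Stay Credit: +41 days → 17 September 2019.

2019-09-17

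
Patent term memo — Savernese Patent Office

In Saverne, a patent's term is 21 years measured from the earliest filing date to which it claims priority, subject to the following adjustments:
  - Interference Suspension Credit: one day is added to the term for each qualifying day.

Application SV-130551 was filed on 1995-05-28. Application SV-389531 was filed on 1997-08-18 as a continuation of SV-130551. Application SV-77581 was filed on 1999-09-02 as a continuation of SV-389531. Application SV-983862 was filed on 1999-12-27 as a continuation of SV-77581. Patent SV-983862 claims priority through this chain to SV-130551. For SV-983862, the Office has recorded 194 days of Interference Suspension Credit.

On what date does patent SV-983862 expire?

2016-12-08

Earliest priority filing: 28 May 1995.
Base term: 28 May 1995 + 21 years → 28 May 2016.
Interference Suspension Credit: +194 days → 8 December 2016.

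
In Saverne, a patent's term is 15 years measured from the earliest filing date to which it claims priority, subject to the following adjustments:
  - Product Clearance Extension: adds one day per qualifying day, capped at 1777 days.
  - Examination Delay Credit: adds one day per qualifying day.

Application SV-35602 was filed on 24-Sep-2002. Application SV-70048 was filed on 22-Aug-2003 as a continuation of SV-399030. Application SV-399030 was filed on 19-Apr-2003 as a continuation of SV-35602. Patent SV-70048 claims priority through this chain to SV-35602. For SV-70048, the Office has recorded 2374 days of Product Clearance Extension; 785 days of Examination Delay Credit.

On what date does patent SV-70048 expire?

Earliest priority filing: 24 September 2002.
Base term: 24 September 2002 + 15 years → 24 September 2017.
Product Clearance Extension: 2374 days claimed exceeds the 1777-day cap, so +1777 days → 6 August 2022.
Examination Delay Credit: +785 days → 29 September 2024.

2024-09-29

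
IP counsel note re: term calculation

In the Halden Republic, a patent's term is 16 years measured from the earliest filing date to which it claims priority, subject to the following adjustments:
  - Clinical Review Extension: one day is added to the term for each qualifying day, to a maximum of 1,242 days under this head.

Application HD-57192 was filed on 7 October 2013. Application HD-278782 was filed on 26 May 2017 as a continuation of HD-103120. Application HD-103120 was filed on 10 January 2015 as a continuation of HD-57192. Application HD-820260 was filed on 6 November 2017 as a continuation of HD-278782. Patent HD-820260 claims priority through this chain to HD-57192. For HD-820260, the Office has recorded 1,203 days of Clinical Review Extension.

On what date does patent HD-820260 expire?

2033-01-22

Earliest priority filing: 7 October 2013.
Base term: 7 October 2013 + 16 years → 7 October 2029.
Clinical Review Extension: 1203 days (within the 1242-day cap) → +1203 days → 22 January 2033.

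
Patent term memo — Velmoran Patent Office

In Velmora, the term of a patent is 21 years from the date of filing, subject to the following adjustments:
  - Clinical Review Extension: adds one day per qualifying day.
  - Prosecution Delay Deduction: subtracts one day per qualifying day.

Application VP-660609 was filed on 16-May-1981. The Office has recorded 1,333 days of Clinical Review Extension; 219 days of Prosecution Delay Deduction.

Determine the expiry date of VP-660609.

Base term: filing date + 21 years → 16 May 2002.
Clinical Review Extension: +1333 days → 8 January 2006.
Prosecution Delay Deduction: −219 days → 3 June 2005.

June 3, 2005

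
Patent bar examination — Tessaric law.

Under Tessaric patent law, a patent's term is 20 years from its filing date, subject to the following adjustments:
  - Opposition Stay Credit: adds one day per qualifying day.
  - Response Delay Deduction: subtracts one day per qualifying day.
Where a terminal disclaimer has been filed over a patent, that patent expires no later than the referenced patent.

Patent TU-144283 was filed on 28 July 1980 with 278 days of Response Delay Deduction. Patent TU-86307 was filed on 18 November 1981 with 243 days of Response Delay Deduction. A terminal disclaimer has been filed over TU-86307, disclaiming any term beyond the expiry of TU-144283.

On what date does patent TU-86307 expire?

Natural term of TU-86307:
  Base: filing + 20 years → 18 November 2001.
  Response Delay Deduction: −243 days → 20 March 2001.
Expiry of referenced patent TU-144283:
  Base: filing + 20 years → 28 July 2000.
  Response Delay Deduction: −278 days → 24 October 1999.
Terminal disclaimer: TU-86307 expires on the earlier of 20 March 2001 and 24 October 1999.

1999-10-24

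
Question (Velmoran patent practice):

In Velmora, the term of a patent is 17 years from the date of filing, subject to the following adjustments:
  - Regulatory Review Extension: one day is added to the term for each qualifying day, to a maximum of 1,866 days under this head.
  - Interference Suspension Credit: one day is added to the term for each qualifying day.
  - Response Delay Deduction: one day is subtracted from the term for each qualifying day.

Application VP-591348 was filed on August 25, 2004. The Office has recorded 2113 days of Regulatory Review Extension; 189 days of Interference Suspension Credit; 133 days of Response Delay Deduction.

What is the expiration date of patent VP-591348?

2026-11-29

Base term: filing date + 17 years → 25 August 2021.
Regulatory Review Extension: 2113 days claimed exceeds the 1866-day cap, so +1866 days → 4 October 2026.
Interference Suspension Credit: +189 days → 11 April 2027.
Response Delay Deduction: −133 days → 29 November 2026.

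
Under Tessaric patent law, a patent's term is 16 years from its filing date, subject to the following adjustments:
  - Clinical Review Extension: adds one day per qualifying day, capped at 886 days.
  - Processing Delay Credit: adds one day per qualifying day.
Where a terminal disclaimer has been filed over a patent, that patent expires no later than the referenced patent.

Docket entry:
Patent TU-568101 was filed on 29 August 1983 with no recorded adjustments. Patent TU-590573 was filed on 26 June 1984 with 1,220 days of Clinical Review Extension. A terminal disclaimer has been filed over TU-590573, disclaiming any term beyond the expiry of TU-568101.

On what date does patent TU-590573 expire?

Natural term of TU-590573:
  Base: filing + 16 years → 26 June 2000.
  Clinical Review Extension: 1220 days claimed exceeds the 886-day cap, so +886 days → 29 November 2002.
Expiry of referenced patent TU-568101:
  Base: filing + 16 years → 29 August 1999.
Terminal disclaimer: TU-590573 expires on the earlier of 29 November 2002 and 29 August 1999.

1999-08-29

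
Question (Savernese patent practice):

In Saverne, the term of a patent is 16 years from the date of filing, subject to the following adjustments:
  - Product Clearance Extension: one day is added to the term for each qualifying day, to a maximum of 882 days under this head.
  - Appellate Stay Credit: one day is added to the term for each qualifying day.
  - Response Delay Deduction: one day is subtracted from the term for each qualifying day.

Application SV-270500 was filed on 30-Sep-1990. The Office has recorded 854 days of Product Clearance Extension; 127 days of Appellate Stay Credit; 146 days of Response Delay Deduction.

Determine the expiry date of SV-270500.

Base term: filing date + 16 years → 30 September 2006.
Product Clearance Extension: 854 days (within the 882-day cap) → +854 days → 31 January 2009.
Appellate Stay Credit: +127 days → 7 June 2009.
Response Delay Deduction: −146 days → 12 January 2009.

2009-01-12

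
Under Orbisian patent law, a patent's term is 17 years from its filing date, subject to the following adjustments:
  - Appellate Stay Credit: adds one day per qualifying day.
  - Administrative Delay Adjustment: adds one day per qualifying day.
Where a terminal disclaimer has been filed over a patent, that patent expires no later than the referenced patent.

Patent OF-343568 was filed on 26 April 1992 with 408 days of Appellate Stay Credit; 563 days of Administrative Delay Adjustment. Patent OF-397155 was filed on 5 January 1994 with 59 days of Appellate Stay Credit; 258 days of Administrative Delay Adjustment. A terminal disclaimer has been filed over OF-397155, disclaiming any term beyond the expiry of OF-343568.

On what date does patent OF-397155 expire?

2011-11-18

Natural term of OF-397155:
  Base: filing + 17 years → 5 January 2011.
  Appellate Stay Credit: +59 days → 5 March 2011.
  Administrative Delay Adjustment: +258 days → 18 November 2011.
Expiry of referenced patent OF-343568:
  Base: filing + 17 years → 26 April 2009.
  Appellate Stay Credit: +408 days → 8 June 2010.
  Administrative Delay Adjustment: +563 days → 23 December 2011.
Terminal disclaimer: OF-397155 expires on the earlier of 18 November 2011 and 23 December 2011.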